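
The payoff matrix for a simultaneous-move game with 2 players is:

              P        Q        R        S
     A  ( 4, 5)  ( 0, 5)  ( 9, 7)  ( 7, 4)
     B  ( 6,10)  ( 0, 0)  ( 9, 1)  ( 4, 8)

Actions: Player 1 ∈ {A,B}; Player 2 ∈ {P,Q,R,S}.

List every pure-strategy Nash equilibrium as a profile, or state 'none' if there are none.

(A,P): not NE [P1→B gives 6>4; P2→R gives 7>5]
(A,Q): not NE [P2→R gives 7>5]
(A,R): NE
(A,S): not NE [P2→R gives 7>4]
(B,P): NE
(B,Q): not NE [P2→P gives 10>0]
(B,R): not NE [P2→P gives 10>1]
(B,S): not NE [P1→A gives 7>4; P2→P gives 10>8]

Nash profiles: (A,R), (B,P)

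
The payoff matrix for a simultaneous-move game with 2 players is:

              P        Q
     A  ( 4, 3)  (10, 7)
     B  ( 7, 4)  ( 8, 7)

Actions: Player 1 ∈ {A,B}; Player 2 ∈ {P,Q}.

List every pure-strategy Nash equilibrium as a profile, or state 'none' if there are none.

NE set: (A,Q)

(A,P): not NE [P1→B gives 7>4; P2→Q gives 7>3]
(A,Q): NE
(B,P): not NE [P2→Q gives 7>4]
(B,Q): not NE [P1→A gives 10>8]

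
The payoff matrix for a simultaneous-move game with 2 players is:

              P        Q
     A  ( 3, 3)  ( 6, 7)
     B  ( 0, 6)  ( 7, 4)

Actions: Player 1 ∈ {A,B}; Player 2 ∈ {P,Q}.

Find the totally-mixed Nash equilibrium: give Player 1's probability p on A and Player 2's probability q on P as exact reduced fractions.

(p,q) = (1/3, 1/4)

P1 indiff ⇒ q·3+(1-q)·6 = q·0+(1-q)·7 ⇒ q(3) = (1-q)(1) ⇒ q = 1/4
P2 indiff ⇒ p·3+(1-p)·6 = p·7+(1-p)·4 ⇒ p(-4) = (1-p)(-2) ⇒ p = 1/3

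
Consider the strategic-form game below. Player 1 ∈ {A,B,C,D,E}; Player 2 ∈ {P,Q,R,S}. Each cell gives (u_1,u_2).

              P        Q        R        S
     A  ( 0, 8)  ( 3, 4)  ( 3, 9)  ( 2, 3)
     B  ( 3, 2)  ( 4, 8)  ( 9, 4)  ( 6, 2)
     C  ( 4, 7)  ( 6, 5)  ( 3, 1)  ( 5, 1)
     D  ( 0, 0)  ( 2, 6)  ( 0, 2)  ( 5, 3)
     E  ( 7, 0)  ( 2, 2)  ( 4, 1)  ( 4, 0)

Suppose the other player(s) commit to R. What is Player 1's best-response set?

u_1(A vs R) = 3
u_1(B vs R) = 9
u_1(C vs R) = 3
u_1(D vs R) = 0
u_1(E vs R) = 4
max payoff 9 at {B}

P1 best: {B}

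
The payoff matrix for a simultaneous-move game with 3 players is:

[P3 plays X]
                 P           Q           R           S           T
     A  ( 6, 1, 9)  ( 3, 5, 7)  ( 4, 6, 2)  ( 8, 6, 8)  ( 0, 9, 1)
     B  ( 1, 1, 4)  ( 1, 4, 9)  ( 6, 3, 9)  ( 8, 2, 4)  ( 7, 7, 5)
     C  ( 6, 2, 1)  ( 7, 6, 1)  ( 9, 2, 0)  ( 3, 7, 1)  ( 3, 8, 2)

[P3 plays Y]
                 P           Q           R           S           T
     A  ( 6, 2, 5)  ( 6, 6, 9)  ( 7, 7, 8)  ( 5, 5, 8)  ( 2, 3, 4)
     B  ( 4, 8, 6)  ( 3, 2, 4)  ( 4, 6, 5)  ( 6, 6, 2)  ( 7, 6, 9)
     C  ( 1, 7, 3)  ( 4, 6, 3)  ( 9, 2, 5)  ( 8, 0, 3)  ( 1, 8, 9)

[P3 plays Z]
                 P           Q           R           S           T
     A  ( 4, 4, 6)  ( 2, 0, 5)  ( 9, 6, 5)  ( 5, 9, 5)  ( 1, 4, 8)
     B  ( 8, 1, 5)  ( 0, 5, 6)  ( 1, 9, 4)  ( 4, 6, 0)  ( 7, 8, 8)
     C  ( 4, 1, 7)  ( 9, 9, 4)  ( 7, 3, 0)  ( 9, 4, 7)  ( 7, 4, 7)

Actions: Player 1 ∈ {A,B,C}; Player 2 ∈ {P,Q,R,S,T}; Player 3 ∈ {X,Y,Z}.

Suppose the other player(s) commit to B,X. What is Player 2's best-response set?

u_2(P vs B,X) = 1
u_2(Q vs B,X) = 4
u_2(R vs B,X) = 3
u_2(S vs B,X) = 2
u_2(T vs B,X) = 7
max payoff 7 at {T}

P2 best: {T}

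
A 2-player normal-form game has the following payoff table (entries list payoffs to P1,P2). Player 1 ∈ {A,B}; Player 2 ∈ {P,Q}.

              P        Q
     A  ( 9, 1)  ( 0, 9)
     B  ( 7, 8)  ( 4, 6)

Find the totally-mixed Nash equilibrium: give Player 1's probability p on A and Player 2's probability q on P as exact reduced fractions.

(p,q) = (1/5, 2/3)

P1 indiff ⇒ q·9+(1-q)·0 = q·7+(1-q)·4 ⇒ q(2) = (1-q)(4) ⇒ q = 2/3
P2 indiff ⇒ p·1+(1-p)·8 = p·9+(1-p)·6 ⇒ p(-8) = (1-p)(-2) ⇒ p = 1/5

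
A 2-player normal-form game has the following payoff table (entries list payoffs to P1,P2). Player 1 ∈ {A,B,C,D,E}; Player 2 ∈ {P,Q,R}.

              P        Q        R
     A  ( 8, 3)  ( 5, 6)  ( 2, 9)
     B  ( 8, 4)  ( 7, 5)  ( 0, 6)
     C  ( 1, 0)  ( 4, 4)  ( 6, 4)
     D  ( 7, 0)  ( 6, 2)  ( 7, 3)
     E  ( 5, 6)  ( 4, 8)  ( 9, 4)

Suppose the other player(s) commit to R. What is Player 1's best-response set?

u_1(A vs R) = 2
u_1(B vs R) = 0
u_1(C vs R) = 6
u_1(D vs R) = 7
u_1(E vs R) = 9
max payoff 9 at {E}

argmax u_1 = {E}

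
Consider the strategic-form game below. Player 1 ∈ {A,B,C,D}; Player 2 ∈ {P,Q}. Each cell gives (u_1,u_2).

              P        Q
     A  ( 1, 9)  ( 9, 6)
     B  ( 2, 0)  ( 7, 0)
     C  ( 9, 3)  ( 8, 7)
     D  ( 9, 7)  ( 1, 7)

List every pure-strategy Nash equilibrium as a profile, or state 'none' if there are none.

Nash profiles: (D,P)

(A,P): not NE [P1→D gives 9>1]
(A,Q): not NE [P2→P gives 9>6]
(B,P): not NE [P1→D gives 9>2]
(B,Q): not NE [P1→A gives 9>7]
(C,P): not NE [P2→Q gives 7>3]
(C,Q): not NE [P1→A gives 9>8]
(D,P): NE
(D,Q): not NE [P1→A gives 9>1]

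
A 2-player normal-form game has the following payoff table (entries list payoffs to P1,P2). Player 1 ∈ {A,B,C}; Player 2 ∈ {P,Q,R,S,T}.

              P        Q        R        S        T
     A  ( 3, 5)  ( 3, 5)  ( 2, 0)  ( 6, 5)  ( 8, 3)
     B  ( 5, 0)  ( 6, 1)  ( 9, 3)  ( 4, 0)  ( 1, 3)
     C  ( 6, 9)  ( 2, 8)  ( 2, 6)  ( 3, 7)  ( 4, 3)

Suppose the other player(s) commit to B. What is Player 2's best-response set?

P2 best: {R,T}

u_2(P vs B) = 0
u_2(Q vs B) = 1
u_2(R vs B) = 3
u_2(S vs B) = 0
u_2(T vs B) = 3
max payoff 3 at {R,T}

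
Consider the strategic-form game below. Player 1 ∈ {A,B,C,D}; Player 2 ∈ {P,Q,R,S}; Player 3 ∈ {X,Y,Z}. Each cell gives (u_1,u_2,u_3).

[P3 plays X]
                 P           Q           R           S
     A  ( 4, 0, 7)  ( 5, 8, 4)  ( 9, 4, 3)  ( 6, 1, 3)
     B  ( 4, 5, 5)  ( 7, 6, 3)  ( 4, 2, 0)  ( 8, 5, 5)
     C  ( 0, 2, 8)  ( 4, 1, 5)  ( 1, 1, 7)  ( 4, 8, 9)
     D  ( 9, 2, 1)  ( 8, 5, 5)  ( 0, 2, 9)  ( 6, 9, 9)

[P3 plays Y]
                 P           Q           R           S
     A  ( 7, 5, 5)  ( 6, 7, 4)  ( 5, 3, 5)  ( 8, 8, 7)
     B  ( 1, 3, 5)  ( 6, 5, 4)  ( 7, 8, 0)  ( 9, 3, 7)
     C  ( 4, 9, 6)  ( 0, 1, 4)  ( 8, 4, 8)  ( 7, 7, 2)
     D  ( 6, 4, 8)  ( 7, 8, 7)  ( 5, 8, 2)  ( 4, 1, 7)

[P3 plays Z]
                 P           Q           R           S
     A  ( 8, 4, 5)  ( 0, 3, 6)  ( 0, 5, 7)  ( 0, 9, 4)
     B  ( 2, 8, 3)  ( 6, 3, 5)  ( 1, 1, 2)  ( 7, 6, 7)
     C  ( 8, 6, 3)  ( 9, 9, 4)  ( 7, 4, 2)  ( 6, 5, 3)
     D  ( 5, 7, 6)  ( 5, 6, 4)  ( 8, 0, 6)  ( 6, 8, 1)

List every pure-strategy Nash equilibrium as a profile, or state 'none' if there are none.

(A,P,X): not NE [P1→D gives 9>4; P2→Q gives 8>0]
(A,P,Y): not NE [P2→S gives 8>5; P3→X gives 7>5]
(A,P,Z): not NE [P2→S gives 9>4; P3→X gives 7>5]
(A,Q,X): not NE [P1→D gives 8>5; P3→Z gives 6>4]
(A,Q,Y): not NE [P1→D gives 7>6; P2→S gives 8>7; P3→Z gives 6>4]
(A,Q,Z): not NE [P1→C gives 9>0; P2→S gives 9>3]
(A,R,X): not NE [P2→Q gives 8>4; P3→Z gives 7>3]
(A,R,Y): not NE [P1→C gives 8>5; P2→S gives 8>3; P3→Z gives 7>5]
(A,R,Z): not NE [P1→D gives 8>0; P2→S gives 9>5]
(A,S,X): not NE [P1→B gives 8>6; P2→Q gives 8>1; P3→Y gives 7>3]
(A,S,Y): not NE [P1→B gives 9>8]
(A,S,Z): not NE [P1→B gives 7>0; P3→Y gives 7>4]
(B,P,X): not NE [P1→D gives 9>4; P2→Q gives 6>5]
(B,P,Y): not NE [P1→A gives 7>1; P2→R gives 8>3]
(B,P,Z): not NE [P1→C gives 8>2; P3→Y gives 5>3]
(B,Q,X): not NE [P1→D gives 8>7; P3→Z gives 5>3]
(B,Q,Y): not NE [P1→D gives 7>6; P2→R gives 8>5; P3→Z gives 5>4]
(B,Q,Z): not NE [P1→C gives 9>6; P2→P gives 8>3]
(B,R,X): not NE [P1→A gives 9>4; P2→Q gives 6>2; P3→Z gives 2>0]
(B,R,Y): not NE [P1→C gives 8>7; P3→Z gives 2>0]
(B,R,Z): not NE [P1→D gives 8>1; P2→P gives 8>1]
(B,S,X): not NE [P2→Q gives 6>5; P3→Z gives 7>5]
(B,S,Y): not NE [P2→R gives 8>3]
(B,S,Z): not NE [P2→P gives 8>6]
(C,P,X): not NE [P1→D gives 9>0; P2→S gives 8>2]
(C,P,Y): not NE [P1→A gives 7>4; P3→X gives 8>6]
(C,P,Z): not NE [P2→Q gives 9>6; P3→X gives 8>3]
(C,Q,X): not NE [P1→D gives 8>4; P2→S gives 8>1]
(C,Q,Y): not NE [P1→D gives 7>0; P2→P gives 9>1; P3→X gives 5>4]
(C,Q,Z): not NE [P3→X gives 5>4]
(C,R,X): not NE [P1→A gives 9>1; P2→S gives 8>1; P3→Y gives 8>7]
(C,R,Y): not NE [P2→P gives 9>4]
(C,R,Z): not NE [P1→D gives 8>7; P2→Q gives 9>4; P3→Y gives 8>2]
(C,S,X): not NE [P1→B gives 8>4]
(C,S,Y): not NE [P1→B gives 9>7; P2→P gives 9>7; P3→X gives 9>2]
(C,S,Z): not NE [P1→B gives 7>6; P2→Q gives 9>5; P3→X gives 9>3]
(D,P,X): not NE [P2→S gives 9>2; P3→Y gives 8>1]
(D,P,Y): not NE [P1→A gives 7>6; P2→R gives 8>4]
(D,P,Z): not NE [P1→C gives 8>5; P2→S gives 8>7; P3→Y gives 8>6]
(D,Q,X): not NE [P2→S gives 9>5; P3→Y gives 7>5]
(D,Q,Y): NE
(D,Q,Z): not NE [P1→C gives 9>5; P2→S gives 8>6; P3→Y gives 7>4]
(D,R,X): not NE [P1→A gives 9>0; P2→S gives 9>2]
(D,R,Y): not NE [P1→C gives 8>5; P3→X gives 9>2]
(D,R,Z): not NE [P2→S gives 8>0; P3→X gives 9>6]
(D,S,X): not NE [P1→B gives 8>6]
(D,S,Y): not NE [P1→B gives 9>4; P2→R gives 8>1; P3→X gives 9>7]
(D,S,Z): not NE [P1→B gives 7>6; P3→X gives 9>1]

Nash profiles: (D,Q,Y)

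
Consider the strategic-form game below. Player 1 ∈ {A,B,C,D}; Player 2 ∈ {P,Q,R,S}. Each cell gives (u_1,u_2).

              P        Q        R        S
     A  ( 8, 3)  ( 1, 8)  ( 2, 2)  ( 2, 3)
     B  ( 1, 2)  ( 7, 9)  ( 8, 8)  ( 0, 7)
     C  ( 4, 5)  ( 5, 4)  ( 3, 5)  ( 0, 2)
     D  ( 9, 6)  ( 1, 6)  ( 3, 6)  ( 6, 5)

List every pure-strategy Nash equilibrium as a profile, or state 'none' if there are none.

(A,P): not NE [P1→D gives 9>8; P2→Q gives 8>3]
(A,Q): not NE [P1→B gives 7>1]
(A,R): not NE [P1→B gives 8>2; P2→Q gives 8>2]
(A,S): not NE [P1→D gives 6>2; P2→Q gives 8>3]
(B,P): not NE [P1→D gives 9>1; P2→Q gives 9>2]
(B,Q): NE
(B,R): not NE [P2→Q gives 9>8]
(B,S): not NE [P1→D gives 6>0; P2→Q gives 9>7]
(C,P): not NE [P1→D gives 9>4]
(C,Q): not NE [P1→B gives 7>5; P2→R gives 5>4]
(C,R): not NE [P1→B gives 8>3]
(C,S): not NE [P1→D gives 6>0; P2→R gives 5>2]
(D,P): NE
(D,Q): not NE [P1→B gives 7>1]
(D,R): not NE [P1→B gives 8>3]
(D,S): not NE [P2→R gives 6>5]

NE set: (B,Q), (D,P)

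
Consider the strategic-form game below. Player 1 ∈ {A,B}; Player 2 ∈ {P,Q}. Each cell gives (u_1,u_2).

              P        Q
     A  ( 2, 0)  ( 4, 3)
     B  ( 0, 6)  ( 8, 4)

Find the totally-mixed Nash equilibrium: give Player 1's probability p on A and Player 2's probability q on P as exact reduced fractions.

P1 indiff ⇒ q·2+(1-q)·4 = q·0+(1-q)·8 ⇒ q(2) = (1-q)(4) ⇒ q = 2/3
P2 indiff ⇒ p·0+(1-p)·6 = p·3+(1-p)·4 ⇒ p(-3) = (1-p)(-2) ⇒ p = 2/5

p=2/5, q=2/3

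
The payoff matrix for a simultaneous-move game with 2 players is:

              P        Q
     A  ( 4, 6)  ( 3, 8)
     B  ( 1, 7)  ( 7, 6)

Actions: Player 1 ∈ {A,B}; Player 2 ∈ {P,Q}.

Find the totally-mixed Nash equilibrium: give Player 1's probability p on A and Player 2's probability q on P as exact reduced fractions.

p=1/3, q=4/7

P1 indiff ⇒ q·4+(1-q)·3 = q·1+(1-q)·7 ⇒ q(3) = (1-q)(4) ⇒ q = 4/7
P2 indiff ⇒ p·6+(1-p)·7 = p·8+(1-p)·6 ⇒ p(-2) = (1-p)(-1) ⇒ p = 1/3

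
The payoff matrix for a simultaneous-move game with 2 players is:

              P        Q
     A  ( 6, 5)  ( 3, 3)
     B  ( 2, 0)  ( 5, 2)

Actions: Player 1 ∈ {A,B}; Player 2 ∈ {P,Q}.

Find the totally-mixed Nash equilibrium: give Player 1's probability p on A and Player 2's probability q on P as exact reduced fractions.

(p,q) = (1/2, 1/3)

P1 indiff ⇒ q·6+(1-q)·3 = q·2+(1-q)·5 ⇒ q(4) = (1-q)(2) ⇒ q = 1/3
P2 indiff ⇒ p·5+(1-p)·0 = p·3+(1-p)·2 ⇒ p(2) = (1-p)(2) ⇒ p = 1/2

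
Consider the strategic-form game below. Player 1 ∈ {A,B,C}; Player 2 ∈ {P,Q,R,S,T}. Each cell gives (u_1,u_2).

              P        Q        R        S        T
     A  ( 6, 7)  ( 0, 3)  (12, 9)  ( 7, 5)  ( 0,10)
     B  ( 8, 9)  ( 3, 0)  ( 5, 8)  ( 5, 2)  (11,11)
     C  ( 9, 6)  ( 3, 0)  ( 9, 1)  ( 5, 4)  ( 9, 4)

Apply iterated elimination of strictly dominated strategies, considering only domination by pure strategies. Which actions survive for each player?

IESDS → P1:{B,C} P2:{P,T}

P2 drop Q (P beats it: A:7>3 B:9>0 C:6>0)
P2 drop R (T beats it: A:10>9 B:11>8 C:4>1)
P2 drop S (P beats it: A:7>5 B:9>2 C:6>4)
P1 drop A (B beats it: P:8>6 T:11>0)
P1→{B,C} P2→{P,T}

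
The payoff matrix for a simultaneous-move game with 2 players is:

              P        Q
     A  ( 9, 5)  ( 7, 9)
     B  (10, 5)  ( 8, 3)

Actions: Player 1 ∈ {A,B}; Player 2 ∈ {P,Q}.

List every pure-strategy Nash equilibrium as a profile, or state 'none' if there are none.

(A,P): not NE [P1→B gives 10>9; P2→Q gives 9>5]
(A,Q): not NE [P1→B gives 8>7]
(B,P): NE
(B,Q): not NE [P2→P gives 5>3]

NE set: (B,P)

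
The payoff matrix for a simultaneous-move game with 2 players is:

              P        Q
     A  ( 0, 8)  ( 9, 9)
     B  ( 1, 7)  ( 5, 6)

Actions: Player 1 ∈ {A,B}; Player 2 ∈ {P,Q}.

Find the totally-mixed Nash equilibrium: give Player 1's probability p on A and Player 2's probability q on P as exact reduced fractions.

P1 indiff ⇒ q·0+(1-q)·9 = q·1+(1-q)·5 ⇒ q(-1) = (1-q)(-4) ⇒ q = 4/5
P2 indiff ⇒ p·8+(1-p)·7 = p·9+(1-p)·6 ⇒ p(-1) = (1-p)(-1) ⇒ p = 1/2

p=1/2, q=4/5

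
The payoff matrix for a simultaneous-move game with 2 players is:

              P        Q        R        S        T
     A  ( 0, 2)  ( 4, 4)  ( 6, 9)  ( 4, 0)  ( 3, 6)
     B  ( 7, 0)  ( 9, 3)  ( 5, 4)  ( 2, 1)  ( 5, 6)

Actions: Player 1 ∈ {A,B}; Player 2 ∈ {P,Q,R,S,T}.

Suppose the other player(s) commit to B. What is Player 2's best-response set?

P2 best: {T}

u_2(P vs B) = 0
u_2(Q vs B) = 3
u_2(R vs B) = 4
u_2(S vs B) = 1
u_2(T vs B) = 6
max payoff 6 at {T}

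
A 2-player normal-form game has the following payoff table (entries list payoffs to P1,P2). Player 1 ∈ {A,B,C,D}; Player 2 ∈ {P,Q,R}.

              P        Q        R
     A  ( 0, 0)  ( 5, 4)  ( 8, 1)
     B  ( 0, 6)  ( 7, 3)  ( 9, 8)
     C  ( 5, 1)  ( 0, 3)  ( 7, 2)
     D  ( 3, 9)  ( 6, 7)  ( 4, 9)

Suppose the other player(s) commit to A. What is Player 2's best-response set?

u_2(P vs A) = 0
u_2(Q vs A) = 4
u_2(R vs A) = 1
max payoff 4 at {Q}

argmax u_2 = {Q}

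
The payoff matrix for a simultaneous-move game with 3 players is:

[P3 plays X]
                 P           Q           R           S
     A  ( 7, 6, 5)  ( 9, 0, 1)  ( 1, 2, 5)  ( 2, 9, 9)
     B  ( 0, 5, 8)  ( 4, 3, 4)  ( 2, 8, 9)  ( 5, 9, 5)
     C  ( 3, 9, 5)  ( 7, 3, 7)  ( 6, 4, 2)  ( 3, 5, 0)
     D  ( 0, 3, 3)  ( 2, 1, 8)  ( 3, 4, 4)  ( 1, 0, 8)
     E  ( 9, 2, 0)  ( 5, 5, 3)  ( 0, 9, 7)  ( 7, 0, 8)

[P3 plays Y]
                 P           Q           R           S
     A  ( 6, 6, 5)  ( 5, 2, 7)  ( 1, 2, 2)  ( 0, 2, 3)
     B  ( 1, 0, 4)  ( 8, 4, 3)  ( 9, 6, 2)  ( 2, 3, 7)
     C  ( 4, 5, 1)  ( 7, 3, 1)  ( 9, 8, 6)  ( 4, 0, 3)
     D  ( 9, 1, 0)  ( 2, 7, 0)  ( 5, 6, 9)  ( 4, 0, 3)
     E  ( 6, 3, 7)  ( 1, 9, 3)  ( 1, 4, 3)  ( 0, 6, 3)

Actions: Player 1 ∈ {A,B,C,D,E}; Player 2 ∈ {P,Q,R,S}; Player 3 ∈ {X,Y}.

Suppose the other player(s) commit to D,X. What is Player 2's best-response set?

u_2(P vs D,X) = 3
u_2(Q vs D,X) = 1
u_2(R vs D,X) = 4
u_2(S vs D,X) = 0
max payoff 4 at {R}

P2 best: {R}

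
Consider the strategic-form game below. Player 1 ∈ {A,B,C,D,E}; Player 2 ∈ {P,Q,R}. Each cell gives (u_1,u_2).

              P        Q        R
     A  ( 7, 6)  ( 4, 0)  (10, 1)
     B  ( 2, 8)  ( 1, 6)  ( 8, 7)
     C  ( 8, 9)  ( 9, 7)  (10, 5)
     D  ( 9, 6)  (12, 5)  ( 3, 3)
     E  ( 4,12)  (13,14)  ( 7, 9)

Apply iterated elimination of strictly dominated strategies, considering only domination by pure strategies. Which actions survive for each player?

P1 drop B (A beats it: P:7>2 Q:4>1 R:10>8)
P2 drop R (P beats it: A:6>1 C:9>5 D:6>3 E:12>9)
P1 drop A (C beats it: P:8>7 Q:9>4)
P1 drop C (D beats it: P:9>8 Q:12>9)
P1→{D,E} P2→{P,Q}

IESDS → P1:{D,E} P2:{P,Q}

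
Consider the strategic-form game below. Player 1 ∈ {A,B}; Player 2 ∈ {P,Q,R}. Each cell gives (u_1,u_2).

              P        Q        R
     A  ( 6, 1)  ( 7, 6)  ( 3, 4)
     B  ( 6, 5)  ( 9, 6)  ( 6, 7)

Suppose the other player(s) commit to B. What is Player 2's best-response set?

BR_2 = {R}

u_2(P vs B) = 5
u_2(Q vs B) = 6
u_2(R vs B) = 7
max payoff 7 at {R}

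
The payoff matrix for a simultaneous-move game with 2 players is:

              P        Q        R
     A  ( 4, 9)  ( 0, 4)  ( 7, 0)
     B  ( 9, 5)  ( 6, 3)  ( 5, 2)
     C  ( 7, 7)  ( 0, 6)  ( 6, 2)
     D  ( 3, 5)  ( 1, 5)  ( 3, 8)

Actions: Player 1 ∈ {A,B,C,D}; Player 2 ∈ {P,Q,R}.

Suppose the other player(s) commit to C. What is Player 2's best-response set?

u_2(P vs C) = 7
u_2(Q vs C) = 6
u_2(R vs C) = 2
max payoff 7 at {P}

argmax u_2 = {P}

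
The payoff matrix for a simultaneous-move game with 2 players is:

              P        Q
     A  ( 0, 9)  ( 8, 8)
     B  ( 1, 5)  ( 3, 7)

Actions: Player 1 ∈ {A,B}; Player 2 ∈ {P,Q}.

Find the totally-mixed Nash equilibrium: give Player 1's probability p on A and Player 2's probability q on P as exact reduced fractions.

(p,q) = (2/3, 5/6)

P1 indiff ⇒ q·0+(1-q)·8 = q·1+(1-q)·3 ⇒ q(-1) = (1-q)(-5) ⇒ q = 5/6
P2 indiff ⇒ p·9+(1-p)·5 = p·8+(1-p)·7 ⇒ p(1) = (1-p)(2) ⇒ p = 2/3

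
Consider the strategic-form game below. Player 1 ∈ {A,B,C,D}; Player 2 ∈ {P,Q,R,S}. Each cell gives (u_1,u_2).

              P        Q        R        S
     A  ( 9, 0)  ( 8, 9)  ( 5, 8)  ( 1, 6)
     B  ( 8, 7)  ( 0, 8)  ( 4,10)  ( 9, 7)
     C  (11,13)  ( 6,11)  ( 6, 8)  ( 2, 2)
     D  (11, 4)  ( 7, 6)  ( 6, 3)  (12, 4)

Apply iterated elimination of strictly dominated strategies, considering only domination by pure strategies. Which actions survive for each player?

P1 drop B (D beats it: P:11>8 Q:7>0 R:6>4 S:12>9)
P2 drop R (Q beats it: A:9>8 C:11>8 D:6>3)
P2 drop S (Q beats it: A:9>6 C:11>2 D:6>4)
P1→{A,C,D} P2→{P,Q}

Remaining: P1:{A,C,D} P2:{P,Q}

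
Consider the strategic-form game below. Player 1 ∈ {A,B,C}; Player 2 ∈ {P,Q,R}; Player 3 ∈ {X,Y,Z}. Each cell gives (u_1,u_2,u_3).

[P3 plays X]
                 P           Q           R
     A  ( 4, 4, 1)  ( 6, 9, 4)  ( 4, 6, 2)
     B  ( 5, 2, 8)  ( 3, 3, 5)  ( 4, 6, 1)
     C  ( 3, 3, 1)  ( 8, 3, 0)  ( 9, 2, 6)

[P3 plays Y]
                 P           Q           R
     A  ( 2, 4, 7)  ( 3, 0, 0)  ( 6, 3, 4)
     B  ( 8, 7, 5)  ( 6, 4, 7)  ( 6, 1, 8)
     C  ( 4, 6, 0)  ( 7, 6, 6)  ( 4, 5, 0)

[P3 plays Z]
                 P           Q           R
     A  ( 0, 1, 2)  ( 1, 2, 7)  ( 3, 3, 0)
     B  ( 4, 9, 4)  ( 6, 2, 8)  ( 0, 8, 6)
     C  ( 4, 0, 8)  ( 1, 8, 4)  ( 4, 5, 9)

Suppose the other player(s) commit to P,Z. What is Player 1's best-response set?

u_1(A vs P,Z) = 0
u_1(B vs P,Z) = 4
u_1(C vs P,Z) = 4
max payoff 4 at {B,C}

P1 best: {B,C}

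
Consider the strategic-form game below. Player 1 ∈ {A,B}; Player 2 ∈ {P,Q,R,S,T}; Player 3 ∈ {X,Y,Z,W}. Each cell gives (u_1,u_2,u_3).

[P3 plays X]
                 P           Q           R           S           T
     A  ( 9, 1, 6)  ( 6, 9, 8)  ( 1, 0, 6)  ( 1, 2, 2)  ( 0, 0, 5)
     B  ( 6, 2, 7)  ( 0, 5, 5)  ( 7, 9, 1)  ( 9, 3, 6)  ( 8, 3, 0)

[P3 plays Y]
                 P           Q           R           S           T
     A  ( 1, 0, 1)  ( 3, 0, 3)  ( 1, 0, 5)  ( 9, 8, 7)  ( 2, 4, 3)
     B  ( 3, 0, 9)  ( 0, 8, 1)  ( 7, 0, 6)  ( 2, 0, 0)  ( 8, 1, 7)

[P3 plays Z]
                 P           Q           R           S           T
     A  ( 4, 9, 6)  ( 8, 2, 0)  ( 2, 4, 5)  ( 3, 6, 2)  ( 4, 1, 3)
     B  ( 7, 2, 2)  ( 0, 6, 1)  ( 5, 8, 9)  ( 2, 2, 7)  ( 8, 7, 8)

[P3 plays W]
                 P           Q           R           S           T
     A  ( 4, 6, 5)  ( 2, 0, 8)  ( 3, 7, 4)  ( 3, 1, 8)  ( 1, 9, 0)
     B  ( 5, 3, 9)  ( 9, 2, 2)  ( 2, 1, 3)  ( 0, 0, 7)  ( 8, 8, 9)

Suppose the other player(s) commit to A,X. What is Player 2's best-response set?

u_2(P vs A,X) = 1
u_2(Q vs A,X) = 9
u_2(R vs A,X) = 0
u_2(S vs A,X) = 2
u_2(T vs A,X) = 0
max payoff 9 at {Q}

argmax u_2 = {Q}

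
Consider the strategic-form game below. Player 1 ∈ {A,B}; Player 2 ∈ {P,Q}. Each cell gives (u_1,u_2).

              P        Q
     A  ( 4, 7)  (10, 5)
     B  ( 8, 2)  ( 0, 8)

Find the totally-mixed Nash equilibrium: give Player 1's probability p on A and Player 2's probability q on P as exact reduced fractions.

P1 indiff ⇒ q·4+(1-q)·10 = q·8+(1-q)·0 ⇒ q(-4) = (1-q)(-10) ⇒ q = 5/7
P2 indiff ⇒ p·7+(1-p)·2 = p·5+(1-p)·8 ⇒ p(2) = (1-p)(6) ⇒ p = 3/4

p=3/4, q=5/7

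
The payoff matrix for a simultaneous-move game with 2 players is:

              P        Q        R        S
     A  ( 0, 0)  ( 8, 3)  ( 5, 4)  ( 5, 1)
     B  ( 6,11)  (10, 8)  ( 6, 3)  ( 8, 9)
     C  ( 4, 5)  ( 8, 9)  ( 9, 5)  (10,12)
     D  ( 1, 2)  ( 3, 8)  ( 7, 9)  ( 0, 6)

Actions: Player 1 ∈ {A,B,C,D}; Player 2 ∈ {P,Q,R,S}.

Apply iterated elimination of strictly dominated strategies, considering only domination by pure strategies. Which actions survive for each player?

Remaining: P1:{B,C} P2:{P,S}

P1 drop A (B beats it: P:6>0 Q:10>8 R:6>5 S:8>5)
P1 drop D (C beats it: P:4>1 Q:8>3 R:9>7 S:10>0)
P2 drop Q (S beats it: B:9>8 C:12>9)
P2 drop R (S beats it: B:9>3 C:12>5)
P1→{B,C} P2→{P,S}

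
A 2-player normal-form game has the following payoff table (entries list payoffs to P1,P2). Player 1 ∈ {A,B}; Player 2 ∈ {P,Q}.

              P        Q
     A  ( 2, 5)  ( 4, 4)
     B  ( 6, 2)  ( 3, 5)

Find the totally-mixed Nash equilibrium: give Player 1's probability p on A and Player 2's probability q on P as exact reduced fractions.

P1 indiff ⇒ q·2+(1-q)·4 = q·6+(1-q)·3 ⇒ q(-4) = (1-q)(-1) ⇒ q = 1/5
P2 indiff ⇒ p·5+(1-p)·2 = p·4+(1-p)·5 ⇒ p(1) = (1-p)(3) ⇒ p = 3/4

P1 mixes 3/4 on A; P2 mixes 1/5 on P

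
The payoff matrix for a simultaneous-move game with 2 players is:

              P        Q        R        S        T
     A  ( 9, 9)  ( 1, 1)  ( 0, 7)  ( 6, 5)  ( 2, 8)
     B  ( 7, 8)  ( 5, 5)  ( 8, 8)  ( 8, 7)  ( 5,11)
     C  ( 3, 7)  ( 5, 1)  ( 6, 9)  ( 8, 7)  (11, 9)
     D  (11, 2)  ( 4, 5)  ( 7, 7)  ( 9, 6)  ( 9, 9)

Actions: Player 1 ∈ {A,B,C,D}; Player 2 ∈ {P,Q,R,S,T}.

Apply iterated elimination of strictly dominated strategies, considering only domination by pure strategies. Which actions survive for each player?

P1 drop A (D beats it: P:11>9 Q:4>1 R:7>0 S:9>6 T:9>2)
P2 drop P (T beats it: B:11>8 C:9>7 D:9>2)
P2 drop Q (R beats it: B:8>5 C:9>1 D:7>5)
P2 drop S (R beats it: B:8>7 C:9>7 D:7>6)
P1→{B,C,D} P2→{R,T}

IESDS → P1:{B,C,D} P2:{R,T}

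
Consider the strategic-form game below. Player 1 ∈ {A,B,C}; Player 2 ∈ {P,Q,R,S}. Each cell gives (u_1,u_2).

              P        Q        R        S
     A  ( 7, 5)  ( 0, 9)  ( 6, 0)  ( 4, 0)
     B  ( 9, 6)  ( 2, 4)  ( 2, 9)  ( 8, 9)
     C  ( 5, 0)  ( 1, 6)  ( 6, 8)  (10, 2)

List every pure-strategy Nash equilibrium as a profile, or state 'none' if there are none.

(A,P): not NE [P1→B gives 9>7; P2→Q gives 9>5]
(A,Q): not NE [P1→B gives 2>0]
(A,R): not NE [P2→Q gives 9>0]
(A,S): not NE [P1→C gives 10>4; P2→Q gives 9>0]
(B,P): not NE [P2→S gives 9>6]
(B,Q): not NE [P2→S gives 9>4]
(B,R): not NE [P1→C gives 6>2]
(B,S): not NE [P1→C gives 10>8]
(C,P): not NE [P1→B gives 9>5; P2→R gives 8>0]
(C,Q): not NE [P1→B gives 2>1; P2→R gives 8>6]
(C,R): NE
(C,S): not NE [P2→R gives 8>2]

Nash profiles: (C,R)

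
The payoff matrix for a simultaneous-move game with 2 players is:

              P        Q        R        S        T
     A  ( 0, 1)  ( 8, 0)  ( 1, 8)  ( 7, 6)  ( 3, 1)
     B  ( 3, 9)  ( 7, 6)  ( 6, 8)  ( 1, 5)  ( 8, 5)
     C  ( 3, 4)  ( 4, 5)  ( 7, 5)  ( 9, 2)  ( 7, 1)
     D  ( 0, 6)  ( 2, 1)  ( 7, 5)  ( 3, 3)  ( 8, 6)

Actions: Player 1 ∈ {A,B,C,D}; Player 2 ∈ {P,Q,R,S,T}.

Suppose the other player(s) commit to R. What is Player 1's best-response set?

u_1(A vs R) = 1
u_1(B vs R) = 6
u_1(C vs R) = 7
u_1(D vs R) = 7
max payoff 7 at {C,D}

P1 best: {C,D}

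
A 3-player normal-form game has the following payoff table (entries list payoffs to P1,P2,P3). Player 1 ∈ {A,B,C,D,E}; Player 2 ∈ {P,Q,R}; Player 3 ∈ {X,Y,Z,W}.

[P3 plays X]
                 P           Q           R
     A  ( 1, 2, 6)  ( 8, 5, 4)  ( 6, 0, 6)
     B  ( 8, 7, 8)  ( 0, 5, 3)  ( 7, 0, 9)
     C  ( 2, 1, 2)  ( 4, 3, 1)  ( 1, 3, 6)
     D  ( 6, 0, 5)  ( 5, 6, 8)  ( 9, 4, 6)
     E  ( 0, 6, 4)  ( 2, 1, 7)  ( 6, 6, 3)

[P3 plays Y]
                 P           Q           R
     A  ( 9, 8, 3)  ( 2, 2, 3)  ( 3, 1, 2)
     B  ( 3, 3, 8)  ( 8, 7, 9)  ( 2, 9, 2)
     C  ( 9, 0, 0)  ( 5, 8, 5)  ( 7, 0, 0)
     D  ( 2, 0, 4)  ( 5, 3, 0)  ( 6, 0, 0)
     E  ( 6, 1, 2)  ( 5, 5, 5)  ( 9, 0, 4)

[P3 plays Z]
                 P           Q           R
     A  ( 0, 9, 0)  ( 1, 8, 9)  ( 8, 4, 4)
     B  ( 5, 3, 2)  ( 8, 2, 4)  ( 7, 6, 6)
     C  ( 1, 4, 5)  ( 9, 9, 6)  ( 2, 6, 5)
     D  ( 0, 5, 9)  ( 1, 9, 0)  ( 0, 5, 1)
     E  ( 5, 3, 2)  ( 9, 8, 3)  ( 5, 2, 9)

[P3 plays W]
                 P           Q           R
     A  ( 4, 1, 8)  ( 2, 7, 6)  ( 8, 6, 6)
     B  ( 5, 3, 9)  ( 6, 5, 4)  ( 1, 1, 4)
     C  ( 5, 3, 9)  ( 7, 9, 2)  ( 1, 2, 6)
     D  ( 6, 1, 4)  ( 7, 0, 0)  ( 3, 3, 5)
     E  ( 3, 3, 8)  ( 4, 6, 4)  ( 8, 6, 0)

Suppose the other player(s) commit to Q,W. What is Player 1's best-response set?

u_1(A vs Q,W) = 2
u_1(B vs Q,W) = 6
u_1(C vs Q,W) = 7
u_1(D vs Q,W) = 7
u_1(E vs Q,W) = 4
max payoff 7 at {C,D}

argmax u_1 = {C,D}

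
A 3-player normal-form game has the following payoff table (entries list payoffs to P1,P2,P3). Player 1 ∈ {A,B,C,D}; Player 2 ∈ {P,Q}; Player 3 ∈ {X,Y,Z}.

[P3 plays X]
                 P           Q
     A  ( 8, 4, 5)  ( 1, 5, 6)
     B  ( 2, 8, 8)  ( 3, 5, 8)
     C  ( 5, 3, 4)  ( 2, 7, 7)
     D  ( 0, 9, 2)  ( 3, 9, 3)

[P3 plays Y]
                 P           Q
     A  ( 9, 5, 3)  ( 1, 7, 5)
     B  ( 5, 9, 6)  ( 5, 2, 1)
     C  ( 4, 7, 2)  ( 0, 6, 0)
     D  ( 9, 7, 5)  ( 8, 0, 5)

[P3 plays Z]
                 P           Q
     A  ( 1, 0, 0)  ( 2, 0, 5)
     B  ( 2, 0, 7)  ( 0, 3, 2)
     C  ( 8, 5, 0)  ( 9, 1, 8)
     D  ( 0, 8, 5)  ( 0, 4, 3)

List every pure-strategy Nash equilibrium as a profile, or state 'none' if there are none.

(A,P,X): not NE [P2→Q gives 5>4]
(A,P,Y): not NE [P2→Q gives 7>5; P3→X gives 5>3]
(A,P,Z): not NE [P1→C gives 8>1; P3→X gives 5>0]
(A,Q,X): not NE [P1→D gives 3>1]
(A,Q,Y): not NE [P1→D gives 8>1; P3→X gives 6>5]
(A,Q,Z): not NE [P1→C gives 9>2; P3→X gives 6>5]
(B,P,X): not NE [P1→A gives 8>2]
(B,P,Y): not NE [P1→D gives 9>5; P3→X gives 8>6]
(B,P,Z): not NE [P1→C gives 8>2; P2→Q gives 3>0; P3→X gives 8>7]
(B,Q,X): not NE [P2→P gives 8>5]
(B,Q,Y): not NE [P1→D gives 8>5; P2→P gives 9>2; P3→X gives 8>1]
(B,Q,Z): not NE [P1→C gives 9>0; P3→X gives 8>2]
(C,P,X): not NE [P1→A gives 8>5; P2→Q gives 7>3]
(C,P,Y): not NE [P1→D gives 9>4; P3→X gives 4>2]
(C,P,Z): not NE [P3→X gives 4>0]
(C,Q,X): not NE [P1→D gives 3>2; P3→Z gives 8>7]
(C,Q,Y): not NE [P1→D gives 8>0; P2→P gives 7>6; P3→Z gives 8>0]
(C,Q,Z): not NE [P2→P gives 5>1]
(D,P,X): not NE [P1→A gives 8>0; P3→Z gives 5>2]
(D,P,Y): NE
(D,P,Z): not NE [P1→C gives 8>0]
(D,Q,X): not NE [P3→Y gives 5>3]
(D,Q,Y): not NE [P2→P gives 7>0]
(D,Q,Z): not NE [P1→C gives 9>0; P2→P gives 8>4; P3→Y gives 5>3]

Nash profiles: (D,P,Y)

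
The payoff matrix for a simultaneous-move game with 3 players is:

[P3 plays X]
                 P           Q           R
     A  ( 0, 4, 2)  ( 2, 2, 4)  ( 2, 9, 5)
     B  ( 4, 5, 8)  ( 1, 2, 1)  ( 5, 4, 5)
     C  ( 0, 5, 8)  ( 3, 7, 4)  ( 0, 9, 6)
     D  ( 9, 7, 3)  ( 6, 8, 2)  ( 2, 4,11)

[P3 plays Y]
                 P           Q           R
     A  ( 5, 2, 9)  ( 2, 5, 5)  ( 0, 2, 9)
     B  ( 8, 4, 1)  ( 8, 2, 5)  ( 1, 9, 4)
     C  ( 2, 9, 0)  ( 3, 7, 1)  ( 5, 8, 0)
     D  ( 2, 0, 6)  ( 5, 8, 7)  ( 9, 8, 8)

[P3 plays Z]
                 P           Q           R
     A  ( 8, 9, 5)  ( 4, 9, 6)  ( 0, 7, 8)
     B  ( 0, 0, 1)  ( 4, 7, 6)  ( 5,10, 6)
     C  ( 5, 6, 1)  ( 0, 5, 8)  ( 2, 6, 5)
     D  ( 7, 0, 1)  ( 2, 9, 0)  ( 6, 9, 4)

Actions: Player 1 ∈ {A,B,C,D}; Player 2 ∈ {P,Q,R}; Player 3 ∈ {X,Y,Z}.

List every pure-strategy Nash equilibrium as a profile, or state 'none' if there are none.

(A,P,X): not NE [P1→D gives 9>0; P2→R gives 9>4; P3→Y gives 9>2]
(A,P,Y): not NE [P1→B gives 8>5; P2→Q gives 5>2]
(A,P,Z): not NE [P3→Y gives 9>5]
(A,Q,X): not NE [P1→D gives 6>2; P2→R gives 9>2; P3→Z gives 6>4]
(A,Q,Y): not NE [P1→B gives 8>2; P3→Z gives 6>5]
(A,Q,Z): NE
(A,R,X): not NE [P1→B gives 5>2; P3→Y gives 9>5]
(A,R,Y): not NE [P1→D gives 9>0; P2→Q gives 5>2]
(A,R,Z): not NE [P1→D gives 6>0; P2→Q gives 9>7; P3→Y gives 9>8]
(B,P,X): not NE [P1→D gives 9>4]
(B,P,Y): not NE [P2→R gives 9>4; P3→X gives 8>1]
(B,P,Z): not NE [P1→A gives 8>0; P2→R gives 10>0; P3→X gives 8>1]
(B,Q,X): not NE [P1→D gives 6>1; P2→P gives 5>2; P3→Z gives 6>1]
(B,Q,Y): not NE [P2→R gives 9>2; P3→Z gives 6>5]
(B,Q,Z): not NE [P2→R gives 10>7]
(B,R,X): not NE [P2→P gives 5>4; P3→Z gives 6>5]
(B,R,Y): not NE [P1→D gives 9>1; P3→Z gives 6>4]
(B,R,Z): not NE [P1→D gives 6>5]
(C,P,X): not NE [P1→D gives 9>0; P2→R gives 9>5]
(C,P,Y): not NE [P1→B gives 8>2; P3→X gives 8>0]
(C,P,Z): not NE [P1→A gives 8>5; P3→X gives 8>1]
(C,Q,X): not NE [P1→D gives 6>3; P2→R gives 9>7; P3→Z gives 8>4]
(C,Q,Y): not NE [P1→B gives 8>3; P2→P gives 9>7; P3→Z gives 8>1]
(C,Q,Z): not NE [P1→B gives 4>0; P2→R gives 6>5]
(C,R,X): not NE [P1→B gives 5>0]
(C,R,Y): not NE [P1→D gives 9>5; P2→P gives 9>8; P3→X gives 6>0]
(C,R,Z): not NE [P1→D gives 6>2; P3→X gives 6>5]
(D,P,X): not NE [P2→Q gives 8>7; P3→Y gives 6>3]
(D,P,Y): not NE [P1→B gives 8>2; P2→R gives 8>0]
(D,P,Z): not NE [P1→A gives 8>7; P2→R gives 9>0; P3→Y gives 6>1]
(D,Q,X): not NE [P3→Y gives 7>2]
(D,Q,Y): not NE [P1→B gives 8>5]
(D,Q,Z): not NE [P1→B gives 4>2; P3→Y gives 7>0]
(D,R,X): not NE [P1→B gives 5>2; P2→Q gives 8>4]
(D,R,Y): not NE [P3→X gives 11>8]
(D,R,Z): not NE [P3→X gives 11>4]

NE set: (A,Q,Z)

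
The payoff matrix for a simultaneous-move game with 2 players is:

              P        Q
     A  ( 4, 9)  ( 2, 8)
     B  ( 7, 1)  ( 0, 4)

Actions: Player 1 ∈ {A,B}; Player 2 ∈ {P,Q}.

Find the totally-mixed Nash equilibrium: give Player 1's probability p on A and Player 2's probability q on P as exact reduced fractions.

(p,q) = (3/4, 2/5)

P1 indiff ⇒ q·4+(1-q)·2 = q·7+(1-q)·0 ⇒ q(-3) = (1-q)(-2) ⇒ q = 2/5
P2 indiff ⇒ p·9+(1-p)·1 = p·8+(1-p)·4 ⇒ p(1) = (1-p)(3) ⇒ p = 3/4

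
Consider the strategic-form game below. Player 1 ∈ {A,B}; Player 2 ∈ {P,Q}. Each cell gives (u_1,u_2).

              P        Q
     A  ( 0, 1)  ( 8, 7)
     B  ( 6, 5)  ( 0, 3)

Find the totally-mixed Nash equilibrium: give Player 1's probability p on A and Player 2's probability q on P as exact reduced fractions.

P1 mixes 1/4 on A; P2 mixes 4/7 on P

P1 indiff ⇒ q·0+(1-q)·8 = q·6+(1-q)·0 ⇒ q(-6) = (1-q)(-8) ⇒ q = 4/7
P2 indiff ⇒ p·1+(1-p)·5 = p·7+(1-p)·3 ⇒ p(-6) = (1-p)(-2) ⇒ p = 1/4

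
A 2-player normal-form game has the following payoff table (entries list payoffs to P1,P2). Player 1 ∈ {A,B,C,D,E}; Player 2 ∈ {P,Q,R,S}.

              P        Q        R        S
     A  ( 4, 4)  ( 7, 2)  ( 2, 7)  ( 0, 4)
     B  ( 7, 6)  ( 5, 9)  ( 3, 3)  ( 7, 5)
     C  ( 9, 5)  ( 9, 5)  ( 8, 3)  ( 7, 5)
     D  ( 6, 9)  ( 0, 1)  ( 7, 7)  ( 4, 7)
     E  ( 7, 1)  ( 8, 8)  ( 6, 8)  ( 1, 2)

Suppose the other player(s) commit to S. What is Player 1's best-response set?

u_1(A vs S) = 0
u_1(B vs S) = 7
u_1(C vs S) = 7
u_1(D vs S) = 4
u_1(E vs S) = 1
max payoff 7 at {B,C}

argmax u_1 = {B,C}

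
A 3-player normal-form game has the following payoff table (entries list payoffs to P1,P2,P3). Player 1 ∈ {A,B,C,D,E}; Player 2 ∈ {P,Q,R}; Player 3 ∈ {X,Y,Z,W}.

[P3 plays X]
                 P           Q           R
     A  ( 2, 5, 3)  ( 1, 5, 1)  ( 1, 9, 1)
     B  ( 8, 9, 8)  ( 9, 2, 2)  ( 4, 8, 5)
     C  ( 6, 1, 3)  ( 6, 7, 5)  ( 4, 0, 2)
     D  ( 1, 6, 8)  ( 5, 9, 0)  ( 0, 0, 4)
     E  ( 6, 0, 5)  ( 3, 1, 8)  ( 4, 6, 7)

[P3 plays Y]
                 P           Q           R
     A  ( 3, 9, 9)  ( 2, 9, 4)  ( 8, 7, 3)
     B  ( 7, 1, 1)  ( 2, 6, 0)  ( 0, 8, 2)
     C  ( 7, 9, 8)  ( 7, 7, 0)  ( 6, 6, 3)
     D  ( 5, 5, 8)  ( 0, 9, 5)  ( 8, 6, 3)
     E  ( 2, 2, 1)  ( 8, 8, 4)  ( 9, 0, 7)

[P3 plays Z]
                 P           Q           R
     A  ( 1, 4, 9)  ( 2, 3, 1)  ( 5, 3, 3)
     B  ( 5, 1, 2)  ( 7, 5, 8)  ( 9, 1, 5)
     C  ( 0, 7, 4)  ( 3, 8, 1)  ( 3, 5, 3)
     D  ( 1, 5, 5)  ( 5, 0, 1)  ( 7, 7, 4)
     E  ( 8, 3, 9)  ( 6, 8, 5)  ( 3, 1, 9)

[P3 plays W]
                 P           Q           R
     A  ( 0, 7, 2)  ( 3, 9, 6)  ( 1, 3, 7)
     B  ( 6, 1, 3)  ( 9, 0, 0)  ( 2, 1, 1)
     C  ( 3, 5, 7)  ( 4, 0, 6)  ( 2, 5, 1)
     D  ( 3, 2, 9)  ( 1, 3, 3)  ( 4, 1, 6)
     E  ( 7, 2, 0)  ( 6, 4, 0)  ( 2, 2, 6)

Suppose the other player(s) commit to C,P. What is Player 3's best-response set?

u_3(X vs C,P) = 3
u_3(Y vs C,P) = 8
u_3(Z vs C,P) = 4
u_3(W vs C,P) = 7
max payoff 8 at {Y}

BR_3 = {Y}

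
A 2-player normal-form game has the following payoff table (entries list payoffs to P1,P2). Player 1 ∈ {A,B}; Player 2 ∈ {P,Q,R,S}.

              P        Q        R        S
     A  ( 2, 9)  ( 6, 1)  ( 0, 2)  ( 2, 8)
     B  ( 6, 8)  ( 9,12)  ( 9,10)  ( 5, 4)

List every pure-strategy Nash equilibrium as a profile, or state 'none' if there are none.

(A,P): not NE [P1→B gives 6>2]
(A,Q): not NE [P1→B gives 9>6; P2→P gives 9>1]
(A,R): not NE [P1→B gives 9>0; P2→P gives 9>2]
(A,S): not NE [P1→B gives 5>2; P2→P gives 9>8]
(B,P): not NE [P2→Q gives 12>8]
(B,Q): NE
(B,R): not NE [P2→Q gives 12>10]
(B,S): not NE [P2→Q gives 12>4]

PSNE = {(B,Q)}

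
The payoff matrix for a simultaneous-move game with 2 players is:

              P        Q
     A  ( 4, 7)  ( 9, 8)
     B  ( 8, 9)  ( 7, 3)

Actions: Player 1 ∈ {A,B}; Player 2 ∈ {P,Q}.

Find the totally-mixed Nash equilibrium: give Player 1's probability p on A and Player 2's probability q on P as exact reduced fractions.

P1 indiff ⇒ q·4+(1-q)·9 = q·8+(1-q)·7 ⇒ q(-4) = (1-q)(-2) ⇒ q = 1/3
P2 indiff ⇒ p·7+(1-p)·9 = p·8+(1-p)·3 ⇒ p(-1) = (1-p)(-6) ⇒ p = 6/7

(p,q) = (6/7, 1/3)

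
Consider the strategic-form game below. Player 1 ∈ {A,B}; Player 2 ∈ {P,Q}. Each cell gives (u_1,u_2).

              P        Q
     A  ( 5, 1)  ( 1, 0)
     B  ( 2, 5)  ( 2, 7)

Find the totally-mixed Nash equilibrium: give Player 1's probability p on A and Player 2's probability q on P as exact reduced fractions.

P1 indiff ⇒ q·5+(1-q)·1 = q·2+(1-q)·2 ⇒ q(3) = (1-q)(1) ⇒ q = 1/4
P2 indiff ⇒ p·1+(1-p)·5 = p·0+(1-p)·7 ⇒ p(1) = (1-p)(2) ⇒ p = 2/3

p=2/3, q=1/4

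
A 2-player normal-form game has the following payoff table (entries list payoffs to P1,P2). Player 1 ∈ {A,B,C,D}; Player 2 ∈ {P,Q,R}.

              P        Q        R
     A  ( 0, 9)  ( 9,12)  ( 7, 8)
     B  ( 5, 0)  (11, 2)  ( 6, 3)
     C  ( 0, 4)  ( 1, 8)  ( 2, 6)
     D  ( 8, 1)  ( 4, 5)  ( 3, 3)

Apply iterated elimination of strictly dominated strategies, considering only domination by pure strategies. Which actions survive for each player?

P1 drop C (B beats it: P:5>0 Q:11>1 R:6>2)
P2 drop P (Q beats it: A:12>9 B:2>0 D:5>1)
P1 drop D (A beats it: Q:9>4 R:7>3)
P1→{A,B} P2→{Q,R}

Survivors P1:{A,B} P2:{Q,R}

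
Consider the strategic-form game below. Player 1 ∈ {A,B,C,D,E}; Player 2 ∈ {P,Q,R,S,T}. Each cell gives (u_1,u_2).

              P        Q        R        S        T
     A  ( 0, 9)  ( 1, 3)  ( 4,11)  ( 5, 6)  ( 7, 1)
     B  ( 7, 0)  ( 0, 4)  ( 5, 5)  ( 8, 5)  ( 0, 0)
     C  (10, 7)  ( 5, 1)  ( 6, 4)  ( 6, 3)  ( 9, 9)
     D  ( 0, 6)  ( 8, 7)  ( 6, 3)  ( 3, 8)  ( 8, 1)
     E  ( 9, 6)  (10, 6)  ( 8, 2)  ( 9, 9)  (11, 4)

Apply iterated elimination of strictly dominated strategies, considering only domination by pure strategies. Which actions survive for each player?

Remaining: P1:{C,E} P2:{P,S,T}

P1 drop A (C beats it: P:10>0 Q:5>1 R:6>4 S:6>5 T:9>7)
P1 drop B (E beats it: P:9>7 Q:10>0 R:8>5 S:9>8 T:11>0)
P1 drop D (E beats it: P:9>0 Q:10>8 R:8>6 S:9>3 T:11>8)
P2 drop Q (S beats it: C:3>1 E:9>6)
P2 drop R (P beats it: C:7>4 E:6>2)
P1→{C,E} P2→{P,S,T}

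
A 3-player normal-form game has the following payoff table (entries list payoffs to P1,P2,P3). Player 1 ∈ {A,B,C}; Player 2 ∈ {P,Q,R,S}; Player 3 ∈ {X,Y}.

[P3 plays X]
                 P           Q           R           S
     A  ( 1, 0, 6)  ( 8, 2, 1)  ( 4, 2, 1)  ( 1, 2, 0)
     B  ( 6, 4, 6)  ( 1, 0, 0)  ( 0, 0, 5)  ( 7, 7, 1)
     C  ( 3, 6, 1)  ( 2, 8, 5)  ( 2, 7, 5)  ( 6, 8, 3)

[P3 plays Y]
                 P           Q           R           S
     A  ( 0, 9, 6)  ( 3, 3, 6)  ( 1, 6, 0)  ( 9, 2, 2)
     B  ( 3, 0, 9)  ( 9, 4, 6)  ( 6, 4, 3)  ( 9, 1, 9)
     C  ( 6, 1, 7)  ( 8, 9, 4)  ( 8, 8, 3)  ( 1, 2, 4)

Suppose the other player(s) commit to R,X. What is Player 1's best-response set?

u_1(A vs R,X) = 4
u_1(B vs R,X) = 0
u_1(C vs R,X) = 2
max payoff 4 at {A}

argmax u_1 = {A}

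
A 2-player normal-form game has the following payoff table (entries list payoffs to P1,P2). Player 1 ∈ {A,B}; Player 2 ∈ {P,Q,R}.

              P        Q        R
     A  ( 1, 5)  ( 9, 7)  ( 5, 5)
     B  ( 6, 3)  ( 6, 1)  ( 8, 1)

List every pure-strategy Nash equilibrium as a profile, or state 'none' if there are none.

(A,P): not NE [P1→B gives 6>1; P2→Q gives 7>5]
(A,Q): NE
(A,R): not NE [P1→B gives 8>5; P2→Q gives 7>5]
(B,P): NE
(B,Q): not NE [P1→A gives 9>6; P2→P gives 3>1]
(B,R): not NE [P2→P gives 3>1]

PSNE = {(A,Q), (B,P)}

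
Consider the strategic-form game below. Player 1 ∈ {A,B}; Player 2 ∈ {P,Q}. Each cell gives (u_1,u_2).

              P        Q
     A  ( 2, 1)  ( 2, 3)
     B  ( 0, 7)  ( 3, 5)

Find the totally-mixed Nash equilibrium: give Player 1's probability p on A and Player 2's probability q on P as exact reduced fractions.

p=1/2, q=1/3

P1 indiff ⇒ q·2+(1-q)·2 = q·0+(1-q)·3 ⇒ q(2) = (1-q)(1) ⇒ q = 1/3
P2 indiff ⇒ p·1+(1-p)·7 = p·3+(1-p)·5 ⇒ p(-2) = (1-p)(-2) ⇒ p = 1/2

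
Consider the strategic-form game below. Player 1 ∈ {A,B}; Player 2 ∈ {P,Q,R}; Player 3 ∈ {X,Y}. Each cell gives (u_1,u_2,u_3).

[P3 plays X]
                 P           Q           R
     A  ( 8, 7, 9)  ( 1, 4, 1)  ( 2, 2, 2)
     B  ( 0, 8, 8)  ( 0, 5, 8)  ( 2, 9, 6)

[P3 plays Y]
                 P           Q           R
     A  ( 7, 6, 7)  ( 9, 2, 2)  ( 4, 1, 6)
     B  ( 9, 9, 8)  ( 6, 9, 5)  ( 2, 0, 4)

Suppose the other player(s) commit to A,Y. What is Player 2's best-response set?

BR_2 = {P}

u_2(P vs A,Y) = 6
u_2(Q vs A,Y) = 2
u_2(R vs A,Y) = 1
max payoff 6 at {P}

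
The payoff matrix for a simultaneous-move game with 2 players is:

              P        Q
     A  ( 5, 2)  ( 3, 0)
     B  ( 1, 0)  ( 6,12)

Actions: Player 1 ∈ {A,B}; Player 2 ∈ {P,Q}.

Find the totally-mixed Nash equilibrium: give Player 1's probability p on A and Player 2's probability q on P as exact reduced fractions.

(p,q) = (6/7, 3/7)

P1 indiff ⇒ q·5+(1-q)·3 = q·1+(1-q)·6 ⇒ q(4) = (1-q)(3) ⇒ q = 3/7
P2 indiff ⇒ p·2+(1-p)·0 = p·0+(1-p)·12 ⇒ p(2) = (1-p)(12) ⇒ p = 6/7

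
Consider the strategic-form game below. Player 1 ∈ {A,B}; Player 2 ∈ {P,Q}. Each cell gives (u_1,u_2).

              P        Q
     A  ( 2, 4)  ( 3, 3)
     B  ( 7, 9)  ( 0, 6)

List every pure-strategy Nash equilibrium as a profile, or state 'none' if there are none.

NE set: (B,P)

(A,P): not NE [P1→B gives 7>2]
(A,Q): not NE [P2→P gives 4>3]
(B,P): NE
(B,Q): not NE [P1→A gives 3>0; P2→P gives 9>6]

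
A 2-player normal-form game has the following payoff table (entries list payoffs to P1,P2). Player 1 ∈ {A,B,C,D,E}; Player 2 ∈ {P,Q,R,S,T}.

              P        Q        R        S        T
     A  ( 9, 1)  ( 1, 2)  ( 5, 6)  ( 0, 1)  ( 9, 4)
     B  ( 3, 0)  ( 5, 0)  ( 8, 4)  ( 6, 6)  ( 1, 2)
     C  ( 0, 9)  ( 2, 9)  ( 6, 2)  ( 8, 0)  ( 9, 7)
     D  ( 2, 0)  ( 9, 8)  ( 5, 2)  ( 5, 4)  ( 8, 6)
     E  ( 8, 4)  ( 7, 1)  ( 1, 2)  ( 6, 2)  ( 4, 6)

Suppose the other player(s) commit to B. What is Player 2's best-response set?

u_2(P vs B) = 0
u_2(Q vs B) = 0
u_2(R vs B) = 4
u_2(S vs B) = 6
u_2(T vs B) = 2
max payoff 6 at {S}

BR_2 = {S}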